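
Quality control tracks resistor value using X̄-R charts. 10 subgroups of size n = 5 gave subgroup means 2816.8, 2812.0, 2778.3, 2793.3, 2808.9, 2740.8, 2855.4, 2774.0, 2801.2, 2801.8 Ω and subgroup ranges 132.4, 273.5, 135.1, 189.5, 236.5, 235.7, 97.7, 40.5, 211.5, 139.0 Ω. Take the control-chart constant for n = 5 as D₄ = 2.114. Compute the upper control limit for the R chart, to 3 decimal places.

357.562

R̄ = (132.4 + 273.5 + 135.1 + 189.5 + 236.5 + 235.7 + 97.7 + 40.5 + 211.5 + 139.0) / 10 = 1691.4000 / 10 = 169.1400
UCL_R = D₄·R̄ = 2.114 × 169.1400 = 357.5620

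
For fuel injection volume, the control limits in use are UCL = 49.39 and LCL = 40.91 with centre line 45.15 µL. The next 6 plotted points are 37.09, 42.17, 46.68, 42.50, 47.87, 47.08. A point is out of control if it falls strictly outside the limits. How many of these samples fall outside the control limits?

1

Compare each point to [40.91, 49.39]: sample 1 = 37.09 < LCL.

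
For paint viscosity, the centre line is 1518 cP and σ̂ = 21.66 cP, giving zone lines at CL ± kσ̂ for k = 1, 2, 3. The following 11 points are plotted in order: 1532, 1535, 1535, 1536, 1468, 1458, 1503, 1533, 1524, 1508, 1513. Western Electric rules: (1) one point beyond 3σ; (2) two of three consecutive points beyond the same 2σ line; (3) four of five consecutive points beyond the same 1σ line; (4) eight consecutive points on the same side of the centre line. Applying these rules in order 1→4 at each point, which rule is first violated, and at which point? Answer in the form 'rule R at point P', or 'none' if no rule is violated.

Zone of each point (C = within 1σ̂, B = 1σ̂–2σ̂, A = 2σ̂–3σ̂, * = beyond 3σ̂; sign = side of CL): 1:+C, 2:+C, 3:+C, 4:+C, 5:-A, 6:-A, 7:-C, 8:+C, 9:+C, 10:-C, 11:-C
Rule 2 (two of three consecutive points beyond the same 2σ limit) is satisfied at point 6.

rule 2 at point 6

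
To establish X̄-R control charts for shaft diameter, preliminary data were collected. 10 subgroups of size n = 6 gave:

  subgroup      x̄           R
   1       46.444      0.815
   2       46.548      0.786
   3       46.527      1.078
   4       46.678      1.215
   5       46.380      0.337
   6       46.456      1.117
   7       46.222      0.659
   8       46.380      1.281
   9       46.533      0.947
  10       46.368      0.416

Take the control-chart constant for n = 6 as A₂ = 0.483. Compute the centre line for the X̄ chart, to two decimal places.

X̄̄ = (46.444 + 46.548 + 46.527 + 46.678 + 46.380 + 46.456 + 46.222 + 46.380 + 46.533 + 46.368) / 10 = 464.5360 / 10 = 46.4536
CL = X̄̄ = 46.4536

46.45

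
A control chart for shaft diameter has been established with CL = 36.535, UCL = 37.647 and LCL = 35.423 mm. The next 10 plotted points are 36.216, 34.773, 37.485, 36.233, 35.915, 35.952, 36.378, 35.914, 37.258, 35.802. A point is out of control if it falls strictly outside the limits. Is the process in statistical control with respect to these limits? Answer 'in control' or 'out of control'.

Compare each point to [35.423, 37.647]: sample 2 = 34.773 < LCL.

out of control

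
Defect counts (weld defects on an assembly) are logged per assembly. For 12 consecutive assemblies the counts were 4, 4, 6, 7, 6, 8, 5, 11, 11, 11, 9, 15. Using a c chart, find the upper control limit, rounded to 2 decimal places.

16.61

c̄ = (4 + 4 + 6 + 7 + 6 + 8 + 5 + 11 + 11 + 11 + 9 + 15) / 12 = 97 / 12 = 8.0833
UCL = c̄ + 3√c̄ = 8.0833 + 3 × √8.0833 = 8.0833 + 3 × 2.8431 = 16.6127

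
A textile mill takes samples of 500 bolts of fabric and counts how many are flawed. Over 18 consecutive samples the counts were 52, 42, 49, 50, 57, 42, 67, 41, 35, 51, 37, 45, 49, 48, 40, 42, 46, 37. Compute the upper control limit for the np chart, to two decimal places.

65.52

p̄ = Σdᵢ / (k·n) = 830 / (18 × 500) = 0.09222
UCL = np̄ + 3·√(np̄(1−p̄)) = 46.1111 + 3 × √(46.1111×0.90778) = 46.1111 + 3 × 6.4698 = 65.5206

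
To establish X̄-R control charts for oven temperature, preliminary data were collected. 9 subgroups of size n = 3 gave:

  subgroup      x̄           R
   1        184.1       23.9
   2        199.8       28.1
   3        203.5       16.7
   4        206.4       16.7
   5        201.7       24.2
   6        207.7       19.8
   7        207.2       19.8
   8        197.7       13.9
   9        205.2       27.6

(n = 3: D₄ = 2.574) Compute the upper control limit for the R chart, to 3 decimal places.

R̄ = (23.9 + 28.1 + 16.7 + 16.7 + 24.2 + 19.8 + 19.8 + 13.9 + 27.6) / 9 = 190.7000 / 9 = 21.1889
UCL_R = D₄·R̄ = 2.574 × 21.1889 = 54.5402

54.540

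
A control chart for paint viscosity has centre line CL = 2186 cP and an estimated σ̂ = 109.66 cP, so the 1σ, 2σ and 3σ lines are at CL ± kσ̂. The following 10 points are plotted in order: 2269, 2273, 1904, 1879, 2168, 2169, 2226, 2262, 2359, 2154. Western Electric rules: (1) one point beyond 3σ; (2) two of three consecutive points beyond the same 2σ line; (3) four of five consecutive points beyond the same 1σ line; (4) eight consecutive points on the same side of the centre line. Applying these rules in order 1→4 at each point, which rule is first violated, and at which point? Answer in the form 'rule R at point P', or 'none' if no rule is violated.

rule 2 at point 4

Zone of each point (C = within 1σ̂, B = 1σ̂–2σ̂, A = 2σ̂–3σ̂, * = beyond 3σ̂; sign = side of CL): 1:+C, 2:+C, 3:-A, 4:-A, 5:-C, 6:-C, 7:+C, 8:+C, 9:+B, 10:-C
Rule 2 (two of three consecutive points beyond the same 2σ limit) is satisfied at point 4.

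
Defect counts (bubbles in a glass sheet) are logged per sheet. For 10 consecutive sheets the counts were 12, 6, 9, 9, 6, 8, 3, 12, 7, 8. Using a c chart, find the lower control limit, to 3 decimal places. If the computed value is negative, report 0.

c̄ = (12 + 6 + 9 + 9 + 6 + 8 + 3 + 12 + 7 + 8) / 10 = 80 / 10 = 8.0000
LCL = c̄ − 3√c̄ = 8.0000 − 3 × 2.8284 = -0.4853 → 0 (cannot be negative)

0.000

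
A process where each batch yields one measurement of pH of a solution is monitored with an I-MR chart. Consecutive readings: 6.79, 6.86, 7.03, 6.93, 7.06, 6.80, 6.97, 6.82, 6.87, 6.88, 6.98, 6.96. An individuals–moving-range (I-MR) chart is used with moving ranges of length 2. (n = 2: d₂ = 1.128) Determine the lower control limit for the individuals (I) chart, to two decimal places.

X̄ = (6.79 + 6.86 + 7.03 + 6.93 + 7.06 + 6.80 + 6.97 + 6.82 + 6.87 + 6.88 + 6.98 + 6.96) / 12 = 6.9125
Moving ranges: 0.07, 0.17, 0.10, 0.13, 0.26, 0.17, 0.15, 0.05, 0.01, 0.10, 0.02; M̄R̄ = 1.2300 / 11 = 0.1118
LCL = X̄ − 3·M̄R̄/d₂ = 6.9125 − 3 × 0.1118 / 1.128 = 6.6151

6.62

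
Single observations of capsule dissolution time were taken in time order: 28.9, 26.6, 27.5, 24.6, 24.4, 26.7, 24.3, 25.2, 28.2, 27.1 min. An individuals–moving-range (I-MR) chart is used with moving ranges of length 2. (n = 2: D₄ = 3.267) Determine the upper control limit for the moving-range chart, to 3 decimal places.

5.808

Moving ranges: 2.3, 0.9, 2.9, 0.2, 2.3, 2.4, 0.9, 3.0, 1.1; M̄R̄ = 16.0000 / 9 = 1.7778
UCL_MR = D₄·M̄R̄ = 3.267 × 1.7778 = 5.8080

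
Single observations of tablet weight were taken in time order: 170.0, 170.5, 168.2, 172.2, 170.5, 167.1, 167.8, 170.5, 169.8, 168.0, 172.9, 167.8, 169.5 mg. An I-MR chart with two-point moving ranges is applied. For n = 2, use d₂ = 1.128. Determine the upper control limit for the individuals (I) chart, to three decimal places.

176.138

X̄ = (170.0 + 170.5 + 168.2 + 172.2 + 170.5 + 167.1 + 167.8 + 170.5 + 169.8 + 168.0 + 172.9 + 167.8 + 169.5) / 13 = 169.6000
Moving ranges: 0.5, 2.3, 4.0, 1.7, 3.4, 0.7, 2.7, 0.7, 1.8, 4.9, 5.1, 1.7; M̄R̄ = 29.5000 / 12 = 2.4583
UCL = X̄ + 3·M̄R̄/d₂ = 169.6000 + 3 × 2.4583 / 1.128 = 176.1381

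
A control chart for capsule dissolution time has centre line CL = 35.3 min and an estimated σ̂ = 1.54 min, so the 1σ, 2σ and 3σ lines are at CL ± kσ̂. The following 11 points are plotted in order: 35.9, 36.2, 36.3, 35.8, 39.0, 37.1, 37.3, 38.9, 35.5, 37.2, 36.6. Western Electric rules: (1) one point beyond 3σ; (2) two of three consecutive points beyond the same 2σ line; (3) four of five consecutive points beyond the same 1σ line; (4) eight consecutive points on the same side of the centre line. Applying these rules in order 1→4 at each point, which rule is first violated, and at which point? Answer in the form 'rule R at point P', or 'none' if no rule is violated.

rule 3 at point 8

Zone of each point (C = within 1σ̂, B = 1σ̂–2σ̂, A = 2σ̂–3σ̂, * = beyond 3σ̂; sign = side of CL): 1:+C, 2:+C, 3:+C, 4:+C, 5:+A, 6:+B, 7:+B, 8:+A, 9:+C, 10:+B, 11:+C
Rule 3 (four of five consecutive points beyond the same 1σ limit) is satisfied at point 8.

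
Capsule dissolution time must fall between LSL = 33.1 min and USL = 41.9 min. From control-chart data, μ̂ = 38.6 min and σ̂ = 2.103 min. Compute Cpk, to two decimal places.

Cpu = (USL − μ̂) / (3σ̂) = (41.9 − 38.6) / (3 × 2.103) = 0.5231; Cpl = (μ̂ − LSL) / (3σ̂) = (38.6 − 33.1) / (3 × 2.103) = 0.8718; Cpk = min(Cpu, Cpl) = 0.5231

0.52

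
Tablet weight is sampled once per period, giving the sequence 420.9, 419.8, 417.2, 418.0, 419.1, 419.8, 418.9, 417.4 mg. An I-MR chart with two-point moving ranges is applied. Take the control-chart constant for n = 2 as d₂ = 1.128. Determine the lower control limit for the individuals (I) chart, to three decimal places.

X̄ = (420.9 + 419.8 + 417.2 + 418.0 + 419.1 + 419.8 + 418.9 + 417.4) / 8 = 418.8875
Moving ranges: 1.1, 2.6, 0.8, 1.1, 0.7, 0.9, 1.5; M̄R̄ = 8.7000 / 7 = 1.2429
LCL = X̄ − 3·M̄R̄/d₂ = 418.8875 − 3 × 1.2429 / 1.128 = 415.5820

415.582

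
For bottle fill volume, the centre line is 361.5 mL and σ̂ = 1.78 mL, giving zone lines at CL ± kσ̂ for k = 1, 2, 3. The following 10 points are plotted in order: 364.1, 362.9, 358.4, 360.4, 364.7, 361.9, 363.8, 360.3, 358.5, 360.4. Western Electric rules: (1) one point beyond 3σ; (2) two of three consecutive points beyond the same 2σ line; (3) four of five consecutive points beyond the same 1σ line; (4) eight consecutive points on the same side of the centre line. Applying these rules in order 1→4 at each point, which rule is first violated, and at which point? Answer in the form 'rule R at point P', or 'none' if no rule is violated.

Zone of each point (C = within 1σ̂, B = 1σ̂–2σ̂, A = 2σ̂–3σ̂, * = beyond 3σ̂; sign = side of CL): 1:+B, 2:+C, 3:-B, 4:-C, 5:+B, 6:+C, 7:+B, 8:-C, 9:-B, 10:-C
No rule fires across all 10 points.

none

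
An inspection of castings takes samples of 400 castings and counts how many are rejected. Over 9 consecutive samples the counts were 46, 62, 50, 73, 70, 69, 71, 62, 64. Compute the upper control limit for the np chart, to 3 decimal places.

84.856

p̄ = Σdᵢ / (k·n) = 567 / (9 × 400) = 0.15750
UCL = np̄ + 3·√(np̄(1−p̄)) = 63.0000 + 3 × √(63.0000×0.84250) = 63.0000 + 3 × 7.2854 = 84.8563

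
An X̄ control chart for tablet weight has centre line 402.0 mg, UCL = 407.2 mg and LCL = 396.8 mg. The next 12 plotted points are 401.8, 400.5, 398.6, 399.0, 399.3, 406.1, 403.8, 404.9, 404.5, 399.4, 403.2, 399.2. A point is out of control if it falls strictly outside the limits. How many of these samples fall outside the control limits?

0

All 12 points lie within [396.8, 407.2].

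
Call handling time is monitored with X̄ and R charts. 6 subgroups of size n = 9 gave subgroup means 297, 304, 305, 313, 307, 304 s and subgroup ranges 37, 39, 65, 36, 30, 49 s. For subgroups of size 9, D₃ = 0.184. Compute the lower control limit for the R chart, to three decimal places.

R̄ = (37 + 39 + 65 + 36 + 30 + 49) / 6 = 256.0000 / 6 = 42.6667
LCL_R = D₃·R̄ = 0.184 × 42.6667 = 7.8507

7.851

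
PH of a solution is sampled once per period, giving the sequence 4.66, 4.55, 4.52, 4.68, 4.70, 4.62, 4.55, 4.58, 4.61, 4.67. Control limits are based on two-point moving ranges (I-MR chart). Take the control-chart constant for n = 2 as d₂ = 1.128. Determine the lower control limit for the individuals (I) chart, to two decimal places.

4.44

X̄ = (4.66 + 4.55 + 4.52 + 4.68 + 4.70 + 4.62 + 4.55 + 4.58 + 4.61 + 4.67) / 10 = 4.6140
Moving ranges: 0.11, 0.03, 0.16, 0.02, 0.08, 0.07, 0.03, 0.03, 0.06; M̄R̄ = 0.5900 / 9 = 0.0656
LCL = X̄ − 3·M̄R̄/d₂ = 4.6140 − 3 × 0.0656 / 1.128 = 4.4397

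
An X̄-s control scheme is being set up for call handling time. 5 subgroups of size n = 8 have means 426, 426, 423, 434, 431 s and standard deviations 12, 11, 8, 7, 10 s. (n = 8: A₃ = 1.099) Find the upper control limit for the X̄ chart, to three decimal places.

X̄̄ = (426 + 426 + 423 + 434 + 431) / 5 = 428.0000
s̄ = (12 + 11 + 8 + 7 + 10) / 5 = 9.6000
UCL = X̄̄ + A₃·s̄ = 428.0000 + 1.099 × 9.6000 = 438.5504

438.550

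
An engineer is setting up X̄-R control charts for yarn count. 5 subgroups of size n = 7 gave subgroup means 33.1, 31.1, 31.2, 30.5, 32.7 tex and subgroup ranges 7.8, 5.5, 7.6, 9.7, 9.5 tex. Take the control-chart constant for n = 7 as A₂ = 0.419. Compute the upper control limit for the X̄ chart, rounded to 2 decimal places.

35.08

X̄̄ = (33.1 + 31.1 + 31.2 + 30.5 + 32.7) / 5 = 158.6000 / 5 = 31.7200
R̄ = (7.8 + 5.5 + 7.6 + 9.7 + 9.5) / 5 = 40.1000 / 5 = 8.0200
UCL = X̄̄ + A₂·R̄ = 31.7200 + 0.419 × 8.0200 = 35.0804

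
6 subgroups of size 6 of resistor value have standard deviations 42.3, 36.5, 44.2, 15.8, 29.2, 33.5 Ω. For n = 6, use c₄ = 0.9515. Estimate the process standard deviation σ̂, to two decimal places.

s̄ = (42.3 + 36.5 + 44.2 + 15.8 + 29.2 + 33.5) / 6 = 33.5833
σ̂ = s̄ / c₄ = 33.5833 / 0.9515 = 35.2951

35.30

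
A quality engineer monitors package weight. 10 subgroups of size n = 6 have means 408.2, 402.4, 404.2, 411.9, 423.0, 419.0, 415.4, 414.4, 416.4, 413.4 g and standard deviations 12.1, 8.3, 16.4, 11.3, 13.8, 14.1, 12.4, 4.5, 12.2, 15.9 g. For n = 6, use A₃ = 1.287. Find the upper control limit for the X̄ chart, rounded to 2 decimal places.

428.40

X̄̄ = (408.2 + 402.4 + 404.2 + 411.9 + 423.0 + 419.0 + 415.4 + 414.4 + 416.4 + 413.4) / 10 = 412.8300
s̄ = (12.1 + 8.3 + 16.4 + 11.3 + 13.8 + 14.1 + 12.4 + 4.5 + 12.2 + 15.9) / 10 = 12.1000
UCL = X̄̄ + A₃·s̄ = 412.8300 + 1.287 × 12.1000 = 428.4027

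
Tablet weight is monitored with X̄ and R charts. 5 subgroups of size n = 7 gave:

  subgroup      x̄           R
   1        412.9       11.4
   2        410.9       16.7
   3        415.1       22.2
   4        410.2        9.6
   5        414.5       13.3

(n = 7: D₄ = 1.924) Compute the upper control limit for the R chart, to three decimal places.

R̄ = (11.4 + 16.7 + 22.2 + 9.6 + 13.3) / 5 = 73.2000 / 5 = 14.6400
UCL_R = D₄·R̄ = 1.924 × 14.6400 = 28.1674

28.167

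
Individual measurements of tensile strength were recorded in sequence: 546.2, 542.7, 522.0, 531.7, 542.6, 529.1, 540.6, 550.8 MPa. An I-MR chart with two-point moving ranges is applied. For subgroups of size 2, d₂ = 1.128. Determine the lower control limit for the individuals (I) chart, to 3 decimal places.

X̄ = (546.2 + 542.7 + 522.0 + 531.7 + 542.6 + 529.1 + 540.6 + 550.8) / 8 = 538.2125
Moving ranges: 3.5, 20.7, 9.7, 10.9, 13.5, 11.5, 10.2; M̄R̄ = 80.0000 / 7 = 11.4286
LCL = X̄ − 3·M̄R̄/d₂ = 538.2125 − 3 × 11.4286 / 1.128 = 507.8174

507.817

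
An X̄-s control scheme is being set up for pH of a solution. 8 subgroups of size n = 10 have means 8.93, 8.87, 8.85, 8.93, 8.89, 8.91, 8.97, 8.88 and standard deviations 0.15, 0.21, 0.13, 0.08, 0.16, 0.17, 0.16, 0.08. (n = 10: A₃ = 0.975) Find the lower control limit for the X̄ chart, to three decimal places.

8.765

X̄̄ = (8.93 + 8.87 + 8.85 + 8.93 + 8.89 + 8.91 + 8.97 + 8.88) / 8 = 8.9038
s̄ = (0.15 + 0.21 + 0.13 + 0.08 + 0.16 + 0.17 + 0.16 + 0.08) / 8 = 0.1425
LCL = X̄̄ − A₃·s̄ = 8.9038 − 0.975 × 0.1425 = 8.7648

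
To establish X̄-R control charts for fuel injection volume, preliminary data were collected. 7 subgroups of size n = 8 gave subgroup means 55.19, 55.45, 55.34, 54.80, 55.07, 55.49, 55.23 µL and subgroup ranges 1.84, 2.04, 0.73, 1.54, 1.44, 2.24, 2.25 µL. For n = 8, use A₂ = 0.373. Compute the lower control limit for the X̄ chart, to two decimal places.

54.58

X̄̄ = (55.19 + 55.45 + 55.34 + 54.80 + 55.07 + 55.49 + 55.23) / 7 = 386.5700 / 7 = 55.2243
R̄ = (1.84 + 2.04 + 0.73 + 1.54 + 1.44 + 2.24 + 2.25) / 7 = 12.0800 / 7 = 1.7257
LCL = X̄̄ − A₂·R̄ = 55.2243 − 0.373 × 1.7257 = 54.5806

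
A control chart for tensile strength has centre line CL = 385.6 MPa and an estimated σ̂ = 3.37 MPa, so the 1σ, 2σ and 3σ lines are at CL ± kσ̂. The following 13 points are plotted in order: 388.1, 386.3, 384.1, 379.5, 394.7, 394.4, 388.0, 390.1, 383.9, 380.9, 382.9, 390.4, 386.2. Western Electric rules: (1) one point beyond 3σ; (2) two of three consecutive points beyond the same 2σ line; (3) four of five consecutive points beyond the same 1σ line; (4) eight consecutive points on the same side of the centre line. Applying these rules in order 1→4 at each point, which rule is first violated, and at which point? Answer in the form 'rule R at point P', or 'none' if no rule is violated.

Zone of each point (C = within 1σ̂, B = 1σ̂–2σ̂, A = 2σ̂–3σ̂, * = beyond 3σ̂; sign = side of CL): 1:+C, 2:+C, 3:-C, 4:-B, 5:+A, 6:+A, 7:+C, 8:+B, 9:-C, 10:-B, 11:-C, 12:+B, 13:+C
Rule 2 (two of three consecutive points beyond the same 2σ limit) is satisfied at point 6.

rule 2 at point 6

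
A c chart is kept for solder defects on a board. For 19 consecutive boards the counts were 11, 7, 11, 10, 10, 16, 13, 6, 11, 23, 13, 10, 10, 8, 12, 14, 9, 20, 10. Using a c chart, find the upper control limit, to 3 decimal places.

22.090

c̄ = (11 + 7 + 11 + 10 + 10 + 16 + 13 + 6 + 11 + 23 + 13 + 10 + 10 + 8 + 12 + 14 + 9 + 20 + 10) / 19 = 224 / 19 = 11.7895
UCL = c̄ + 3√c̄ = 11.7895 + 3 × √11.7895 = 11.7895 + 3 × 3.4336 = 22.0902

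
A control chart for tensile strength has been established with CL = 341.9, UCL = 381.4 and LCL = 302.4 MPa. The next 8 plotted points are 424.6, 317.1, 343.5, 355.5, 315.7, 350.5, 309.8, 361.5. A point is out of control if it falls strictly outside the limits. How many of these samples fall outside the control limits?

Compare each point to [302.4, 381.4]: sample 1 = 424.6 > UCL.

1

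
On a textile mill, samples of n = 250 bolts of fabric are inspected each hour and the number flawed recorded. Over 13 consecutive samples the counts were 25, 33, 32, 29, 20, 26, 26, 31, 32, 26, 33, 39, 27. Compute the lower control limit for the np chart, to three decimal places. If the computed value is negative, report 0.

13.929

p̄ = Σdᵢ / (k·n) = 379 / (13 × 250) = 0.11662
LCL = np̄ − 3·√(np̄(1−p̄)) = 29.1538 − 3 × 5.0748 = 13.9293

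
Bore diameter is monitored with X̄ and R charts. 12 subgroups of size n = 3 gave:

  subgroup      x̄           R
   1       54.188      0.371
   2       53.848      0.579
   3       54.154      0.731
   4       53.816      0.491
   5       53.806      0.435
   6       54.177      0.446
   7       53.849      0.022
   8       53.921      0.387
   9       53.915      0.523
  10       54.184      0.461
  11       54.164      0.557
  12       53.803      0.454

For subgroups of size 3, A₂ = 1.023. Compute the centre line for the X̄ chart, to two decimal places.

X̄̄ = (54.188 + 53.848 + 54.154 + 53.816 + 53.806 + 54.177 + 53.849 + 53.921 + 53.915 + 54.184 + 54.164 + 53.803) / 12 = 647.8250 / 12 = 53.9854
CL = X̄̄ = 53.9854

53.99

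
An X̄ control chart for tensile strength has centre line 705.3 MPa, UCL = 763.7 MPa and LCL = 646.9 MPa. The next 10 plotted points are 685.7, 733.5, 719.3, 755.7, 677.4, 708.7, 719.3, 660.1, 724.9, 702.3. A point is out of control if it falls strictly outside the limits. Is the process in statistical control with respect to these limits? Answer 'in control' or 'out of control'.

in control

All 10 points lie within [646.9, 763.7].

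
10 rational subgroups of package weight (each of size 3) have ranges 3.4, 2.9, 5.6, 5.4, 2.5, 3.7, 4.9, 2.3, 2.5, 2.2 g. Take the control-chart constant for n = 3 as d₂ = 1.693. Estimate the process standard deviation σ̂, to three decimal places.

R̄ = (3.4 + 2.9 + 5.6 + 5.4 + 2.5 + 3.7 + 4.9 + 2.3 + 2.5 + 2.2) / 10 = 3.5400
σ̂ = R̄ / d₂ = 3.5400 / 1.693 = 2.0910

2.091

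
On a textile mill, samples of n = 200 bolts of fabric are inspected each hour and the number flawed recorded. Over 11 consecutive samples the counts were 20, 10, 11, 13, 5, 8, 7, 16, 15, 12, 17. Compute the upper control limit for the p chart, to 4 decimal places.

p̄ = Σdᵢ / (k·n) = 134 / (11 × 200) = 0.06091
UCL = p̄ + 3·√(p̄(1−p̄)/n) = 0.06091 + 3 × √(0.06091×0.93909/200) = 0.06091 + 3 × 0.01691 = 0.11164

0.1116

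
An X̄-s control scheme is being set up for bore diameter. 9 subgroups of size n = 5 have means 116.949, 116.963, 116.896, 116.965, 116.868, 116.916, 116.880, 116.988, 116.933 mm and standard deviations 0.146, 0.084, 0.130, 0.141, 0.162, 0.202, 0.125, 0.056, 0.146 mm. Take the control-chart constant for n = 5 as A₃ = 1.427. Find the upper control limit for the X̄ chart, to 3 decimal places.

117.118

X̄̄ = (116.949 + 116.963 + 116.896 + 116.965 + 116.868 + 116.916 + 116.880 + 116.988 + 116.933) / 9 = 116.9287
s̄ = (0.146 + 0.084 + 0.130 + 0.141 + 0.162 + 0.202 + 0.125 + 0.056 + 0.146) / 9 = 0.1324
UCL = X̄̄ + A₃·s̄ = 116.9287 + 1.427 × 0.1324 = 117.1177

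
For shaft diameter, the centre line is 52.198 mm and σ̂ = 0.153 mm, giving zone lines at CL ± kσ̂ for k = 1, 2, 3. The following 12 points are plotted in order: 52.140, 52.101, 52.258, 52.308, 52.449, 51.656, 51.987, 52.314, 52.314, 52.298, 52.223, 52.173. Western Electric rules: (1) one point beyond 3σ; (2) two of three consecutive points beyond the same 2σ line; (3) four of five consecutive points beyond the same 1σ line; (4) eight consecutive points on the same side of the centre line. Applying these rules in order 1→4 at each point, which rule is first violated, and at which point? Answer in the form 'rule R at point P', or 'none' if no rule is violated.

rule 1 at point 6

Zone of each point (C = within 1σ̂, B = 1σ̂–2σ̂, A = 2σ̂–3σ̂, * = beyond 3σ̂; sign = side of CL): 1:-C, 2:-C, 3:+C, 4:+C, 5:+B, 6:-*, 7:-B, 8:+C, 9:+C, 10:+C, 11:+C, 12:-C
Rule 1 (one point beyond the 3σ limits) is satisfied at point 6.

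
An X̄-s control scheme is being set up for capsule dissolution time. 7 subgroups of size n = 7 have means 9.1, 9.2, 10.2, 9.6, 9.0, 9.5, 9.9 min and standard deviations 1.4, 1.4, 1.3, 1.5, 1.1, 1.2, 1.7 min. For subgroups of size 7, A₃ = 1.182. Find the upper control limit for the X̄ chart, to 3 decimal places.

11.121

X̄̄ = (9.1 + 9.2 + 10.2 + 9.6 + 9.0 + 9.5 + 9.9) / 7 = 9.5000
s̄ = (1.4 + 1.4 + 1.3 + 1.5 + 1.1 + 1.2 + 1.7) / 7 = 1.3714
UCL = X̄̄ + A₃·s̄ = 9.5000 + 1.182 × 1.3714 = 11.1210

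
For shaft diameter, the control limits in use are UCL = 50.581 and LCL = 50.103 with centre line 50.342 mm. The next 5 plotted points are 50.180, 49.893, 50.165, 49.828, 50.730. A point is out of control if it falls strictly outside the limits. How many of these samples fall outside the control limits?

3

Compare each point to [50.103, 50.581]: sample 2 = 49.893 < LCL; sample 4 = 49.828 < LCL; sample 5 = 50.730 > UCL.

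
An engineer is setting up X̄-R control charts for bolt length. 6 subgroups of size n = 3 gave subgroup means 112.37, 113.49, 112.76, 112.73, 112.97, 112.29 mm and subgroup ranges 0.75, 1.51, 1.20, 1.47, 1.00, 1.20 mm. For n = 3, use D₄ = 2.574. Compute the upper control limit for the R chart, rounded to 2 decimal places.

3.06

R̄ = (0.75 + 1.51 + 1.20 + 1.47 + 1.00 + 1.20) / 6 = 7.1300 / 6 = 1.1883
UCL_R = D₄·R̄ = 2.574 × 1.1883 = 3.0588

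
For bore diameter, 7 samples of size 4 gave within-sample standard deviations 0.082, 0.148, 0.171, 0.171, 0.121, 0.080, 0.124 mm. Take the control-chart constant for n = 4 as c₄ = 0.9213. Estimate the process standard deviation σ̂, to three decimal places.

0.139

s̄ = (0.082 + 0.148 + 0.171 + 0.171 + 0.121 + 0.080 + 0.124) / 7 = 0.1281
σ̂ = s̄ / c₄ = 0.1281 / 0.9213 = 0.1391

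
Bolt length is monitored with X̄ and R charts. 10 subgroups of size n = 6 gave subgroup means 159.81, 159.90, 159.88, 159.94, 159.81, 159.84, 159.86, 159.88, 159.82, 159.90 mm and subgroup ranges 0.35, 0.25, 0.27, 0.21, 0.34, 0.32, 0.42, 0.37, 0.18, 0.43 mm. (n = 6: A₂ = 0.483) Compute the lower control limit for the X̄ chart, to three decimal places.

159.712

X̄̄ = (159.81 + 159.90 + 159.88 + 159.94 + 159.81 + 159.84 + 159.86 + 159.88 + 159.82 + 159.90) / 10 = 1598.6400 / 10 = 159.8640
R̄ = (0.35 + 0.25 + 0.27 + 0.21 + 0.34 + 0.32 + 0.42 + 0.37 + 0.18 + 0.43) / 10 = 3.1400 / 10 = 0.3140
LCL = X̄̄ − A₂·R̄ = 159.8640 − 0.483 × 0.3140 = 159.7123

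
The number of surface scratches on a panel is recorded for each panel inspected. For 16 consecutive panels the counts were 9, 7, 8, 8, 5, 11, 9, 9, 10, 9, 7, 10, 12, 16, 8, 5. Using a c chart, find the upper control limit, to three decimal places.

17.906

c̄ = (9 + 7 + 8 + 8 + 5 + 11 + 9 + 9 + 10 + 9 + 7 + 10 + 12 + 16 + 8 + 5) / 16 = 143 / 16 = 8.9375
UCL = c̄ + 3√c̄ = 8.9375 + 3 × √8.9375 = 8.9375 + 3 × 2.9896 = 17.9062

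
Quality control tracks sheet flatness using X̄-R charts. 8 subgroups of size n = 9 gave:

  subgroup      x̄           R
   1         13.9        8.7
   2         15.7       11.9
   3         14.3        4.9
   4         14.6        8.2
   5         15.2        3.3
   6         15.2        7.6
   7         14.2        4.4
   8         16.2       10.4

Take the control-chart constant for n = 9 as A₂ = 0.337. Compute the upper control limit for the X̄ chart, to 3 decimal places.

X̄̄ = (13.9 + 15.7 + 14.3 + 14.6 + 15.2 + 15.2 + 14.2 + 16.2) / 8 = 119.3000 / 8 = 14.9125
R̄ = (8.7 + 11.9 + 4.9 + 8.2 + 3.3 + 7.6 + 4.4 + 10.4) / 8 = 59.4000 / 8 = 7.4250
UCL = X̄̄ + A₂·R̄ = 14.9125 + 0.337 × 7.4250 = 17.4147

17.415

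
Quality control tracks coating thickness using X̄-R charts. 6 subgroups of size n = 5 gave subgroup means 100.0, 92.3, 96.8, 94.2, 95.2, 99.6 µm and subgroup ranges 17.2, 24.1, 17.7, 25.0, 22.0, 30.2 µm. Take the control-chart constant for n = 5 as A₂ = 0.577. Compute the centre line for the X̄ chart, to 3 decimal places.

96.350

X̄̄ = (100.0 + 92.3 + 96.8 + 94.2 + 95.2 + 99.6) / 6 = 578.1000 / 6 = 96.3500
CL = X̄̄ = 96.3500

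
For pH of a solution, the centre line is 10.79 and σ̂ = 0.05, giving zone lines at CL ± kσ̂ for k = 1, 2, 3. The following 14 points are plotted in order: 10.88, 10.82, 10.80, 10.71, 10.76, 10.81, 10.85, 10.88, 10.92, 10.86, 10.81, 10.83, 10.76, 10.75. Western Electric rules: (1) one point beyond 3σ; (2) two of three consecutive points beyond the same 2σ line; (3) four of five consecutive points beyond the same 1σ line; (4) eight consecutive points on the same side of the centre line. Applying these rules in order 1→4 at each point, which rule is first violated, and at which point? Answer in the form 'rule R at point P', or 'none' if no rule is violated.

Zone of each point (C = within 1σ̂, B = 1σ̂–2σ̂, A = 2σ̂–3σ̂, * = beyond 3σ̂; sign = side of CL): 1:+B, 2:+C, 3:+C, 4:-B, 5:-C, 6:+C, 7:+B, 8:+B, 9:+A, 10:+B, 11:+C, 12:+C, 13:-C, 14:-C
Rule 3 (four of five consecutive points beyond the same 1σ limit) is satisfied at point 10.

rule 3 at point 10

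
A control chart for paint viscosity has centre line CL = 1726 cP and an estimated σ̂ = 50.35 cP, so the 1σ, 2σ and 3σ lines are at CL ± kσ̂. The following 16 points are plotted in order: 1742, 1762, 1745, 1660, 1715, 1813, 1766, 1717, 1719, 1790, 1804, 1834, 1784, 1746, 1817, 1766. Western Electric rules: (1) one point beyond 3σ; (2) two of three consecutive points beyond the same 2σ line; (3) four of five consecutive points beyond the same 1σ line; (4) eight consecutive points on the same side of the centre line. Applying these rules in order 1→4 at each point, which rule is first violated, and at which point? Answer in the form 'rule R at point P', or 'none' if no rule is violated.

rule 3 at point 13

Zone of each point (C = within 1σ̂, B = 1σ̂–2σ̂, A = 2σ̂–3σ̂, * = beyond 3σ̂; sign = side of CL): 1:+C, 2:+C, 3:+C, 4:-B, 5:-C, 6:+B, 7:+C, 8:-C, 9:-C, 10:+B, 11:+B, 12:+A, 13:+B, 14:+C, 15:+B, 16:+C
Rule 3 (four of five consecutive points beyond the same 1σ limit) is satisfied at point 13.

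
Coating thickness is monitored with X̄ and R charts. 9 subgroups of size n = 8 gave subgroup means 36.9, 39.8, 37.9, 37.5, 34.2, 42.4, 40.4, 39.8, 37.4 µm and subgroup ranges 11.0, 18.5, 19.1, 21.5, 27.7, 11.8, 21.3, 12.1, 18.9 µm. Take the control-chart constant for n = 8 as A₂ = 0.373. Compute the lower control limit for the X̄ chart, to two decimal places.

X̄̄ = (36.9 + 39.8 + 37.9 + 37.5 + 34.2 + 42.4 + 40.4 + 39.8 + 37.4) / 9 = 346.3000 / 9 = 38.4778
R̄ = (11.0 + 18.5 + 19.1 + 21.5 + 27.7 + 11.8 + 21.3 + 12.1 + 18.9) / 9 = 161.9000 / 9 = 17.9889
LCL = X̄̄ − A₂·R̄ = 38.4778 − 0.373 × 17.9889 = 31.7679

31.77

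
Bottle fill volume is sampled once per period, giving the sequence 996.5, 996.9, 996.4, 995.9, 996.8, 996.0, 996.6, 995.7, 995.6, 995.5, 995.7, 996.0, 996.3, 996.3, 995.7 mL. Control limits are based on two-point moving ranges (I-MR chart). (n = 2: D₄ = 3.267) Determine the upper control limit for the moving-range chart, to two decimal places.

1.45

Moving ranges: 0.4, 0.5, 0.5, 0.9, 0.8, 0.6, 0.9, 0.1, 0.1, 0.2, 0.3, 0.3, 0.0, 0.6; M̄R̄ = 6.2000 / 14 = 0.4429
UCL_MR = D₄·M̄R̄ = 3.267 × 0.4429 = 1.4468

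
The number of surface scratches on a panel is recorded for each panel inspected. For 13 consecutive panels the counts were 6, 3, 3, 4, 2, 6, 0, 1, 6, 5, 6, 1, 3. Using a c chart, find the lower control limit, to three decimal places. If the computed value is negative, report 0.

0.000

c̄ = (6 + 3 + 3 + 4 + 2 + 6 + 0 + 1 + 6 + 5 + 6 + 1 + 3) / 13 = 46 / 13 = 3.5385
LCL = c̄ − 3√c̄ = 3.5385 − 3 × 1.8811 = -2.1048 → 0 (cannot be negative)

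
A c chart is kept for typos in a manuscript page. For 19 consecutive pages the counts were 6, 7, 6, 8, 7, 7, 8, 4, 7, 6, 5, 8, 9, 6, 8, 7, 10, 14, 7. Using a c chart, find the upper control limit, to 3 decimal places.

c̄ = (6 + 7 + 6 + 8 + 7 + 7 + 8 + 4 + 7 + 6 + 5 + 8 + 9 + 6 + 8 + 7 + 10 + 14 + 7) / 19 = 140 / 19 = 7.3684
UCL = c̄ + 3√c̄ = 7.3684 + 3 × √7.3684 = 7.3684 + 3 × 2.7145 = 15.5119

15.512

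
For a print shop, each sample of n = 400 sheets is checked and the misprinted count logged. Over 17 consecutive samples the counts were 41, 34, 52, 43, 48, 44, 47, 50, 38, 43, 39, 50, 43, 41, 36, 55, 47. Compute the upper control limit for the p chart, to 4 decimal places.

p̄ = Σdᵢ / (k·n) = 751 / (17 × 400) = 0.11044
UCL = p̄ + 3·√(p̄(1−p̄)/n) = 0.11044 + 3 × √(0.11044×0.88956/400) = 0.11044 + 3 × 0.01567 = 0.15746

0.1575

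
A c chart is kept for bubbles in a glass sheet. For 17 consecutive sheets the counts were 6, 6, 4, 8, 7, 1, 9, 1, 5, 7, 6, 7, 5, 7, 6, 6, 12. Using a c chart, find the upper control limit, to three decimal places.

13.443

c̄ = (6 + 6 + 4 + 8 + 7 + 1 + 9 + 1 + 5 + 7 + 6 + 7 + 5 + 7 + 6 + 6 + 12) / 17 = 103 / 17 = 6.0588
UCL = c̄ + 3√c̄ = 6.0588 + 3 × √6.0588 = 6.0588 + 3 × 2.4615 = 13.4432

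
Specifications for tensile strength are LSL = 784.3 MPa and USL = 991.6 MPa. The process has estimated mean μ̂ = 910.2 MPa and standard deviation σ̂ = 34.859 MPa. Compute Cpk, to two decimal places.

0.78

Cpu = (USL − μ̂) / (3σ̂) = (991.6 − 910.2) / (3 × 34.859) = 0.7784; Cpl = (μ̂ − LSL) / (3σ̂) = (910.2 − 784.3) / (3 × 34.859) = 1.2039; Cpk = min(Cpu, Cpl) = 0.7784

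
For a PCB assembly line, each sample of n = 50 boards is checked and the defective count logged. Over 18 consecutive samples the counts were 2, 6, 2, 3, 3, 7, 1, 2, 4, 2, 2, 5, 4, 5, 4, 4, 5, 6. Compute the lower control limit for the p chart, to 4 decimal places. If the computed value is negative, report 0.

0.0000

p̄ = Σdᵢ / (k·n) = 67 / (18 × 50) = 0.07444
LCL = p̄ − 3·√(p̄(1−p̄)/n) = 0.07444 − 3 × 0.03712 = -0.03692 → 0 (negative, so LCL = 0)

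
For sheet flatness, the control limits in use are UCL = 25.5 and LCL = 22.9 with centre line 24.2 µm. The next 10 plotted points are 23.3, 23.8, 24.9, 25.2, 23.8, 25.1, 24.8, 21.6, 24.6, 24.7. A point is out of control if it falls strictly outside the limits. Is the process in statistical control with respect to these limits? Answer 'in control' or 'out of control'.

out of control

Compare each point to [22.9, 25.5]: sample 8 = 21.6 < LCL.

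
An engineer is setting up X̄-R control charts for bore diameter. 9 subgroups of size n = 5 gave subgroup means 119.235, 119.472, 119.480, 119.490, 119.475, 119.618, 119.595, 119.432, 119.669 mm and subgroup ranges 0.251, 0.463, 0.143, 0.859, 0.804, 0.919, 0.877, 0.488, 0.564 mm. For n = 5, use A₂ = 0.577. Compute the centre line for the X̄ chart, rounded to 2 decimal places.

X̄̄ = (119.235 + 119.472 + 119.480 + 119.490 + 119.475 + 119.618 + 119.595 + 119.432 + 119.669) / 9 = 1075.4660 / 9 = 119.4962
CL = X̄̄ = 119.4962

119.50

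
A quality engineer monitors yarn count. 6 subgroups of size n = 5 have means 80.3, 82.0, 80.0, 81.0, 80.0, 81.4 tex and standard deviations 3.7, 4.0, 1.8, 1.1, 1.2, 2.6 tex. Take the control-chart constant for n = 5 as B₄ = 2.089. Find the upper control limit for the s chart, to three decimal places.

5.014

s̄ = (3.7 + 4.0 + 1.8 + 1.1 + 1.2 + 2.6) / 6 = 2.4000
UCL_s = B₄·s̄ = 2.089 × 2.4000 = 5.0136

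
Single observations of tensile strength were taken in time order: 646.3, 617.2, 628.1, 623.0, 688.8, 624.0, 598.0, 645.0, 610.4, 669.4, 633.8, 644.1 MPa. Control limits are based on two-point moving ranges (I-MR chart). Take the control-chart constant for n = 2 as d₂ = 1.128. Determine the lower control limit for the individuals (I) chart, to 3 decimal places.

X̄ = (646.3 + 617.2 + 628.1 + 623.0 + 688.8 + 624.0 + 598.0 + 645.0 + 610.4 + 669.4 + 633.8 + 644.1) / 12 = 635.6750
Moving ranges: 29.1, 10.9, 5.1, 65.8, 64.8, 26.0, 47.0, 34.6, 59.0, 35.6, 10.3; M̄R̄ = 388.2000 / 11 = 35.2909
LCL = X̄ − 3·M̄R̄/d₂ = 635.6750 − 3 × 35.2909 / 1.128 = 541.8162

541.816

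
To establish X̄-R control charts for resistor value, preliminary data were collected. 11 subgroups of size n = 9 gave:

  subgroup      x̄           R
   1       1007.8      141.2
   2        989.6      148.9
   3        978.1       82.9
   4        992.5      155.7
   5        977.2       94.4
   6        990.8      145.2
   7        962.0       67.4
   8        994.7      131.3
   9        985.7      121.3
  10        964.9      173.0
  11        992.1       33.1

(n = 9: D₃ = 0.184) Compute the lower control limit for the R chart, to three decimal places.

R̄ = (141.2 + 148.9 + 82.9 + 155.7 + 94.4 + 145.2 + 67.4 + 131.3 + 121.3 + 173.0 + 33.1) / 11 = 1294.4000 / 11 = 117.6727
LCL_R = D₃·R̄ = 0.184 × 117.6727 = 21.6518

21.652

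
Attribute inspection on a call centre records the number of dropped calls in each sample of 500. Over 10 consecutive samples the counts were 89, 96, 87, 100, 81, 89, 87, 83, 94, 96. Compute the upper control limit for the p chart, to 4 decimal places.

p̄ = Σdᵢ / (k·n) = 902 / (10 × 500) = 0.18040
UCL = p̄ + 3·√(p̄(1−p̄)/n) = 0.18040 + 3 × √(0.18040×0.81960/500) = 0.18040 + 3 × 0.01720 = 0.23199

0.2320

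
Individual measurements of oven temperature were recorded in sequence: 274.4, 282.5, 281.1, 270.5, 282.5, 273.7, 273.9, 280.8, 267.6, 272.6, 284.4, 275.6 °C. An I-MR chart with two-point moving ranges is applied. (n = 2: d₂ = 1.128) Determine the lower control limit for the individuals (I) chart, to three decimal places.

255.647

X̄ = (274.4 + 282.5 + 281.1 + 270.5 + 282.5 + 273.7 + 273.9 + 280.8 + 267.6 + 272.6 + 284.4 + 275.6) / 12 = 276.6333
Moving ranges: 8.1, 1.4, 10.6, 12.0, 8.8, 0.2, 6.9, 13.2, 5.0, 11.8, 8.8; M̄R̄ = 86.8000 / 11 = 7.8909
LCL = X̄ − 3·M̄R̄/d₂ = 276.6333 − 3 × 7.8909 / 1.128 = 255.6469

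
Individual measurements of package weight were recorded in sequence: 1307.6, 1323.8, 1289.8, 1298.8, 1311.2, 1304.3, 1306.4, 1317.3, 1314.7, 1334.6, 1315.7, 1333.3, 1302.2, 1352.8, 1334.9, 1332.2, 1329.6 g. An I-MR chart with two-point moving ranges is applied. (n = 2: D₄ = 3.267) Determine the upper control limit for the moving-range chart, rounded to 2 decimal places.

52.15

Moving ranges: 16.2, 34.0, 9.0, 12.4, 6.9, 2.1, 10.9, 2.6, 19.9, 18.9, 17.6, 31.1, 50.6, 17.9, 2.7, 2.6; M̄R̄ = 255.4000 / 16 = 15.9625
UCL_MR = D₄·M̄R̄ = 3.267 × 15.9625 = 52.1495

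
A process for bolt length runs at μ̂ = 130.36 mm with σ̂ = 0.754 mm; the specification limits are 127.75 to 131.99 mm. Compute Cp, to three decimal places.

0.937

Cp = (USL − LSL) / (6σ̂) = (131.99 − 127.75) / (6 × 0.754) = 4.2400 / 4.5240 = 0.9372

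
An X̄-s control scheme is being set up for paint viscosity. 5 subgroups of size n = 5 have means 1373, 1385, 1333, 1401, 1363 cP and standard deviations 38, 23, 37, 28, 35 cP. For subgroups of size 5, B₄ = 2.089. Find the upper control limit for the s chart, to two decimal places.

s̄ = (38 + 23 + 37 + 28 + 35) / 5 = 32.2000
UCL_s = B₄·s̄ = 2.089 × 32.2000 = 67.2658

67.27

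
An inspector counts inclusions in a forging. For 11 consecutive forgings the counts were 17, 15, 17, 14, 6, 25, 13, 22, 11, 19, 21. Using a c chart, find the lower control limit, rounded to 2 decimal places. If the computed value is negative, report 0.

c̄ = (17 + 15 + 17 + 14 + 6 + 25 + 13 + 22 + 11 + 19 + 21) / 11 = 180 / 11 = 16.3636
LCL = c̄ − 3√c̄ = 16.3636 − 3 × 4.0452 = 4.2280

4.23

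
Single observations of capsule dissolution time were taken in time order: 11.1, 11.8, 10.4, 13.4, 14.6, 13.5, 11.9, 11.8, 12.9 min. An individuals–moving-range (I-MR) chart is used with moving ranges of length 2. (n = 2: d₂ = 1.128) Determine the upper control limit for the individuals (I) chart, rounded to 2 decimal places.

X̄ = (11.1 + 11.8 + 10.4 + 13.4 + 14.6 + 13.5 + 11.9 + 11.8 + 12.9) / 9 = 12.3778
Moving ranges: 0.7, 1.4, 3.0, 1.2, 1.1, 1.6, 0.1, 1.1; M̄R̄ = 10.2000 / 8 = 1.2750
UCL = X̄ + 3·M̄R̄/d₂ = 12.3778 + 3 × 1.2750 / 1.128 = 15.7687

15.77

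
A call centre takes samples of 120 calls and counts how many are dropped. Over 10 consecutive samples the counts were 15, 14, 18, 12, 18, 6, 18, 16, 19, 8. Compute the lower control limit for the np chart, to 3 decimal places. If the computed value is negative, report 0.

3.721

p̄ = Σdᵢ / (k·n) = 144 / (10 × 120) = 0.12000
LCL = np̄ − 3·√(np̄(1−p̄)) = 14.4000 − 3 × 3.5598 = 3.7207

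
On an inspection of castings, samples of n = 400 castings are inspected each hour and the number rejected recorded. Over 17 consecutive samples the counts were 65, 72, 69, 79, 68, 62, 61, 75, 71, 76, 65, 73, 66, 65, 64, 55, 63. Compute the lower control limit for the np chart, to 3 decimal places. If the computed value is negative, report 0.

45.105

p̄ = Σdᵢ / (k·n) = 1149 / (17 × 400) = 0.16897
LCL = np̄ − 3·√(np̄(1−p̄)) = 67.5882 − 3 × 7.4945 = 45.1047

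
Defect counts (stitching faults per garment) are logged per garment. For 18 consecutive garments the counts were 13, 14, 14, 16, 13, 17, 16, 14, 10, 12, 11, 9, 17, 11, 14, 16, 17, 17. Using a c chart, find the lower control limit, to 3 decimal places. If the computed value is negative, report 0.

2.742

c̄ = (13 + 14 + 14 + 16 + 13 + 17 + 16 + 14 + 10 + 12 + 11 + 9 + 17 + 11 + 14 + 16 + 17 + 17) / 18 = 251 / 18 = 13.9444
LCL = c̄ − 3√c̄ = 13.9444 − 3 × 3.7342 = 2.7418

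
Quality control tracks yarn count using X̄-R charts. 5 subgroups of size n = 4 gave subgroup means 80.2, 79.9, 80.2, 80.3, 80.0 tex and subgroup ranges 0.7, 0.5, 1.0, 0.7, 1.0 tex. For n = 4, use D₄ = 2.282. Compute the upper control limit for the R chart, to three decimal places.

1.780

R̄ = (0.7 + 0.5 + 1.0 + 0.7 + 1.0) / 5 = 3.9000 / 5 = 0.7800
UCL_R = D₄·R̄ = 2.282 × 0.7800 = 1.7800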